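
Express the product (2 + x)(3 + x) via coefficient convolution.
Ascending coefficients: a = [2, 1], b = [3, 1]. c[0] = 2×3 = 6; c[1] = 2×1 + 1×3 = 5; c[2] = 1×1 = 1. Result coefficients: [6, 5, 1] → 6 + 5x + x^2

6 + 5x + x^2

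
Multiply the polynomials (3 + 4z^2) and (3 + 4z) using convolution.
Ascending coefficients: a = [3, 0, 4], b = [3, 4]. c[0] = 3×3 = 9; c[1] = 3×4 + 0×3 = 12; c[2] = 0×4 + 4×3 = 12; c[3] = 4×4 = 16. Result coefficients: [9, 12, 12, 16] → 9 + 12z + 12z^2 + 16z^3

9 + 12z + 12z^2 + 16z^3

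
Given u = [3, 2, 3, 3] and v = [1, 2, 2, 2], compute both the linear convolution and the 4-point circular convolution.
Linear: y_lin[0] = 3×1 = 3; y_lin[1] = 3×2 + 2×1 = 8; y_lin[2] = 3×2 + 2×2 + 3×1 = 13; y_lin[3] = 3×2 + 2×2 + 3×2 + 3×1 = 19; y_lin[4] = 2×2 + 3×2 + 3×2 = 16; y_lin[5] = 3×2 + 3×2 = 12; y_lin[6] = 3×2 = 6 → [3, 8, 13, 19, 16, 12, 6]. Circular (length 4): y[0] = 3×1 + 2×2 + 3×2 + 3×2 = 19; y[1] = 3×2 + 2×1 + 3×2 + 3×2 = 20; y[2] = 3×2 + 2×2 + 3×1 + 3×2 = 19; y[3] = 3×2 + 2×2 + 3×2 + 3×1 = 19 → [19, 20, 19, 19]

Linear: [3, 8, 13, 19, 16, 12, 6], Circular: [19, 20, 19, 19]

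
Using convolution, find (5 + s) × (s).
Ascending coefficients: a = [5, 1], b = [0, 1]. c[0] = 5×0 = 0; c[1] = 5×1 + 1×0 = 5; c[2] = 1×1 = 1. Result coefficients: [0, 5, 1] → 5s + s^2

5s + s^2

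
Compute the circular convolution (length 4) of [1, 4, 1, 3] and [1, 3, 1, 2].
Use y[k] = Σ_j a[j]·b[(k-j) mod 4]. y[0] = 1×1 + 4×2 + 1×1 + 3×3 = 19; y[1] = 1×3 + 4×1 + 1×2 + 3×1 = 12; y[2] = 1×1 + 4×3 + 1×1 + 3×2 = 20; y[3] = 1×2 + 4×1 + 1×3 + 3×1 = 12. Result: [19, 12, 20, 12]

[19, 12, 20, 12]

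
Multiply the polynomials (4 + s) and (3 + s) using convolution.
Ascending coefficients: a = [4, 1], b = [3, 1]. c[0] = 4×3 = 12; c[1] = 4×1 + 1×3 = 7; c[2] = 1×1 = 1. Result coefficients: [12, 7, 1] → 12 + 7s + s^2

12 + 7s + s^2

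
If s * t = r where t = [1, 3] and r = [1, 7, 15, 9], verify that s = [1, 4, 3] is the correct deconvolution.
Forward-compute [1, 4, 3] * [1, 3]: r[0] = 1×1 = 1; r[1] = 1×3 + 4×1 = 7; r[2] = 4×3 + 3×1 = 15; r[3] = 3×3 = 9 → [1, 7, 15, 9]. Matches given r = [1, 7, 15, 9], so verified.

Verified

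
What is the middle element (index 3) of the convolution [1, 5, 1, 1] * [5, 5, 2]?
Use y[k] = Σ_i a[i]·b[k-i] at k=3. y[3] = 5×2 + 1×5 + 1×5 = 20

20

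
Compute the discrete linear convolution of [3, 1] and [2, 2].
y[0] = 3×2 = 6; y[1] = 3×2 + 1×2 = 8; y[2] = 1×2 = 2

[6, 8, 2]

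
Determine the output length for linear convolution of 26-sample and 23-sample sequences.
Linear/full convolution length: m + n - 1 = 26 + 23 - 1 = 48

48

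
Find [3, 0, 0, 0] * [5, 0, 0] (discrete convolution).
y[0] = 3×5 = 15; y[1] = 3×0 + 0×5 = 0; y[2] = 3×0 + 0×0 + 0×5 = 0; y[3] = 0×0 + 0×0 + 0×5 = 0; y[4] = 0×0 + 0×0 = 0; y[5] = 0×0 = 0

[15, 0, 0, 0, 0, 0]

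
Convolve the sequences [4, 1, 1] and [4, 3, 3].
y[0] = 4×4 = 16; y[1] = 4×3 + 1×4 = 16; y[2] = 4×3 + 1×3 + 1×4 = 19; y[3] = 1×3 + 1×3 = 6; y[4] = 1×3 = 3

[16, 16, 19, 6, 3]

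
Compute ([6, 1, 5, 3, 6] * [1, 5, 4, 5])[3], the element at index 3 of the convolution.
Use y[k] = Σ_i a[i]·b[k-i] at k=3. y[3] = 6×5 + 1×4 + 5×5 + 3×1 = 62

62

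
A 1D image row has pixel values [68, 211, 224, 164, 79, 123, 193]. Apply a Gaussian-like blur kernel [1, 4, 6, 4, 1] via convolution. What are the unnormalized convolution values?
Convolve image row [68, 211, 224, 164, 79, 123, 193] with kernel [1, 4, 6, 4, 1]: y[0] = 68×1 = 68; y[1] = 68×4 + 211×1 = 483; y[2] = 68×6 + 211×4 + 224×1 = 1476; y[3] = 68×4 + 211×6 + 224×4 + 164×1 = 2598; y[4] = 68×1 + 211×4 + 224×6 + 164×4 + 79×1 = 2991; y[5] = 211×1 + 224×4 + 164×6 + 79×4 + 123×1 = 2530; y[6] = 224×1 + 164×4 + 79×6 + 123×4 + 193×1 = 2039; y[7] = 164×1 + 79×4 + 123×6 + 193×4 = 1990; y[8] = 79×1 + 123×4 + 193×6 = 1729; y[9] = 123×1 + 193×4 = 895; y[10] = 193×1 = 193 → [68, 483, 1476, 2598, 2991, 2530, 2039, 1990, 1729, 895, 193]. Normalization factor = sum(kernel) = 16.

[68, 483, 1476, 2598, 2991, 2530, 2039, 1990, 1729, 895, 193]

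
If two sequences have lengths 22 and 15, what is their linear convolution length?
Linear/full convolution length: m + n - 1 = 22 + 15 - 1 = 36

36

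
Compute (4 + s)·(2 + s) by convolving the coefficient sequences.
Ascending coefficients: a = [4, 1], b = [2, 1]. c[0] = 4×2 = 8; c[1] = 4×1 + 1×2 = 6; c[2] = 1×1 = 1. Result coefficients: [8, 6, 1] → 8 + 6s + s^2

8 + 6s + s^2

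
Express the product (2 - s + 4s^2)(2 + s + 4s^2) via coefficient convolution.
Ascending coefficients: a = [2, -1, 4], b = [2, 1, 4]. c[0] = 2×2 = 4; c[1] = 2×1 + -1×2 = 0; c[2] = 2×4 + -1×1 + 4×2 = 15; c[3] = -1×4 + 4×1 = 0; c[4] = 4×4 = 16. Result coefficients: [4, 0, 15, 0, 16] → 4 + 15s^2 + 16s^4

4 + 15s^2 + 16s^4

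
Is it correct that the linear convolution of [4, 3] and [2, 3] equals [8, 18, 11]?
Recompute linear convolution of [4, 3] and [2, 3]: y[0] = 4×2 = 8; y[1] = 4×3 + 3×2 = 18; y[2] = 3×3 = 9 → [8, 18, 9]. Compare to given [8, 18, 11]: they differ at index 2: given 11, correct 9, so answer: No

No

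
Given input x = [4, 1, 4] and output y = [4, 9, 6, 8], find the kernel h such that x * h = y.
Output length 4 = len(x) + len(h) - 1 ⇒ len(h) = 2. Solve h forward using h[k] = (y[k] - Σ_{i≥1} x[i]·h[k-i]) / x[0]: h[0] = y[0] / x[0] = 4 / 4 = 1; h[1] = (y[1] - 1×1) / x[0] = (9 - 1×1) / 4 = 2. So h = [1, 2]. Forward-check [4, 1, 4] * [1, 2]: y[0] = 4×1 = 4; y[1] = 4×2 + 1×1 = 9; y[2] = 1×2 + 4×1 = 6; y[3] = 4×2 = 8 → [4, 9, 6, 8] ✓

[1, 2]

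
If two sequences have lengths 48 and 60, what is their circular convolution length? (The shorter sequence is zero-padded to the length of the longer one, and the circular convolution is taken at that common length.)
Circular convolution (zero-padding the shorter input) has length max(m, n) = max(48, 60) = 60

60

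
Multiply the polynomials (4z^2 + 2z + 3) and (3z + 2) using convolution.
Ascending coefficients: a = [3, 2, 4], b = [2, 3]. c[0] = 3×2 = 6; c[1] = 3×3 + 2×2 = 13; c[2] = 2×3 + 4×2 = 14; c[3] = 4×3 = 12. Result coefficients: [6, 13, 14, 12] → 12z^3 + 14z^2 + 13z + 6

12z^3 + 14z^2 + 13z + 6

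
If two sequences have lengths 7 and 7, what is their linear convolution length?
Linear/full convolution length: m + n - 1 = 7 + 7 - 1 = 13

13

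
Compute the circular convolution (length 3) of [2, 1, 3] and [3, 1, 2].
Use y[k] = Σ_j f[j]·g[(k-j) mod 3]. y[0] = 2×3 + 1×2 + 3×1 = 11; y[1] = 2×1 + 1×3 + 3×2 = 11; y[2] = 2×2 + 1×1 + 3×3 = 14. Result: [11, 11, 14]

[11, 11, 14]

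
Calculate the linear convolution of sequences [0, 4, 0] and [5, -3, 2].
y[0] = 0×5 = 0; y[1] = 0×-3 + 4×5 = 20; y[2] = 0×2 + 4×-3 + 0×5 = -12; y[3] = 4×2 + 0×-3 = 8; y[4] = 0×2 = 0

[0, 20, -12, 8, 0]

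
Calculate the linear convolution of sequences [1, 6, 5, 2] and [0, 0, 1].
y[0] = 1×0 = 0; y[1] = 1×0 + 6×0 = 0; y[2] = 1×1 + 6×0 + 5×0 = 1; y[3] = 6×1 + 5×0 + 2×0 = 6; y[4] = 5×1 + 2×0 = 5; y[5] = 2×1 = 2

[0, 0, 1, 6, 5, 2]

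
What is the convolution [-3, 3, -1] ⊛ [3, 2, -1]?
y[0] = -3×3 = -9; y[1] = -3×2 + 3×3 = 3; y[2] = -3×-1 + 3×2 + -1×3 = 6; y[3] = 3×-1 + -1×2 = -5; y[4] = -1×-1 = 1

[-9, 3, 6, -5, 1]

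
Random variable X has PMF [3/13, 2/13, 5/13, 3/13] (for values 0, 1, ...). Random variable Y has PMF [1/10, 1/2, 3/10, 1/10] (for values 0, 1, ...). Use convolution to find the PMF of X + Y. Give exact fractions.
P(X+Y=k) = Σ_i P(X=i)·P(Y=k-i) — a convolution of [3/13, 2/13, 5/13, 3/13] and [1/10, 1/2, 3/10, 1/10]. P(X+Y=0) = (3/13)×(1/10) = 3/130; P(X+Y=1) = (3/13)×(1/2) + (2/13)×(1/10) = 3/26 + 1/65 = 17/130; P(X+Y=2) = (3/13)×(3/10) + (2/13)×(1/2) + (5/13)×(1/10) = 9/130 + 1/13 + 1/26 = 12/65; P(X+Y=3) = (3/13)×(1/10) + (2/13)×(3/10) + (5/13)×(1/2) + (3/13)×(1/10) = 3/130 + 3/65 + 5/26 + 3/130 = 37/130; P(X+Y=4) = (2/13)×(1/10) + (5/13)×(3/10) + (3/13)×(1/2) = 1/65 + 3/26 + 3/26 = 16/65; P(X+Y=5) = (5/13)×(1/10) + (3/13)×(3/10) = 1/26 + 9/130 = 7/65; P(X+Y=6) = (3/13)×(1/10) = 3/130. PMF: [3/130, 17/130, 12/65, 37/130, 16/65, 7/65, 3/130] (sums to 1 ✓)

[3/130, 17/130, 12/65, 37/130, 16/65, 7/65, 3/130]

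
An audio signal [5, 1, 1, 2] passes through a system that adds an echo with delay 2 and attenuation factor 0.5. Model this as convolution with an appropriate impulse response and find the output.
Direct-path + delayed-attenuated-path model → impulse response h = [1, 0, 0.5] (1 at lag 0, 0.5 at lag 2). Output y[n] = x[n] + 0.5·x[n - 2] (with x[n] = 0 outside 0..3): y[0] = 5 + 0.5×0 = 5; y[1] = 1 + 0.5×0 = 1; y[2] = 1 + 0.5×5 = 3.5; y[3] = 2 + 0.5×1 = 2.5; y[4] = 0 + 0.5×1 = 0.5; y[5] = 0 + 0.5×2 = 1.0. So y = [5, 1, 3.5, 2.5, 0.5, 1.0]

[5, 1, 3.5, 2.5, 0.5, 1.0]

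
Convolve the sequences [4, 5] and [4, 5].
y[0] = 4×4 = 16; y[1] = 4×5 + 5×4 = 40; y[2] = 5×5 = 25

[16, 40, 25]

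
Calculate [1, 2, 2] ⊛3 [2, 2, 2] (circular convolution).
Use y[k] = Σ_j a[j]·b[(k-j) mod 3]. y[0] = 1×2 + 2×2 + 2×2 = 10; y[1] = 1×2 + 2×2 + 2×2 = 10; y[2] = 1×2 + 2×2 + 2×2 = 10. Result: [10, 10, 10]

[10, 10, 10]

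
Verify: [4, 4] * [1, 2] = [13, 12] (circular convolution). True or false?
Recompute circular convolution of [4, 4] and [1, 2]: y[0] = 4×1 + 4×2 = 12; y[1] = 4×2 + 4×1 = 12 → [12, 12]. Compare to given [13, 12]: they differ at index 0: given 13, correct 12, so answer: No

No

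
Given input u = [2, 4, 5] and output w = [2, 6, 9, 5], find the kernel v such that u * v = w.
Output length 4 = len(u) + len(v) - 1 ⇒ len(v) = 2. Solve v forward using v[k] = (w[k] - Σ_{i≥1} u[i]·v[k-i]) / u[0]: v[0] = w[0] / u[0] = 2 / 2 = 1; v[1] = (w[1] - 4×1) / u[0] = (6 - 4×1) / 2 = 1. So v = [1, 1]. Forward-check [2, 4, 5] * [1, 1]: w[0] = 2×1 = 2; w[1] = 2×1 + 4×1 = 6; w[2] = 4×1 + 5×1 = 9; w[3] = 5×1 = 5 → [2, 6, 9, 5] ✓

[1, 1]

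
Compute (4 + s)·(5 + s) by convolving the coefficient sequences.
Ascending coefficients: a = [4, 1], b = [5, 1]. c[0] = 4×5 = 20; c[1] = 4×1 + 1×5 = 9; c[2] = 1×1 = 1. Result coefficients: [20, 9, 1] → 20 + 9s + s^2

20 + 9s + s^2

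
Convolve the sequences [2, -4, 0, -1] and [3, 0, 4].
y[0] = 2×3 = 6; y[1] = 2×0 + -4×3 = -12; y[2] = 2×4 + -4×0 + 0×3 = 8; y[3] = -4×4 + 0×0 + -1×3 = -19; y[4] = 0×4 + -1×0 = 0; y[5] = -1×4 = -4

[6, -12, 8, -19, 0, -4]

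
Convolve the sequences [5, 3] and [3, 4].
y[0] = 5×3 = 15; y[1] = 5×4 + 3×3 = 29; y[2] = 3×4 = 12

[15, 29, 12]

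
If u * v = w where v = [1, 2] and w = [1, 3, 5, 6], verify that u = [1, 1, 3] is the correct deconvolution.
Forward-compute [1, 1, 3] * [1, 2]: w[0] = 1×1 = 1; w[1] = 1×2 + 1×1 = 3; w[2] = 1×2 + 3×1 = 5; w[3] = 3×2 = 6 → [1, 3, 5, 6]. Matches given w = [1, 3, 5, 6], so verified.

Verified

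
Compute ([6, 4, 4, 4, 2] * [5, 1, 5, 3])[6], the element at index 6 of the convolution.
Use y[k] = Σ_i a[i]·b[k-i] at k=6. y[6] = 4×3 + 2×5 = 22

22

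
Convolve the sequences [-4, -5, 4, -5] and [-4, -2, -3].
y[0] = -4×-4 = 16; y[1] = -4×-2 + -5×-4 = 28; y[2] = -4×-3 + -5×-2 + 4×-4 = 6; y[3] = -5×-3 + 4×-2 + -5×-4 = 27; y[4] = 4×-3 + -5×-2 = -2; y[5] = -5×-3 = 15

[16, 28, 6, 27, -2, 15]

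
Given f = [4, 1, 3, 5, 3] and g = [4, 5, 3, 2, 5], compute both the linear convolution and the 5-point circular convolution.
Linear: y_lin[0] = 4×4 = 16; y_lin[1] = 4×5 + 1×4 = 24; y_lin[2] = 4×3 + 1×5 + 3×4 = 29; y_lin[3] = 4×2 + 1×3 + 3×5 + 5×4 = 46; y_lin[4] = 4×5 + 1×2 + 3×3 + 5×5 + 3×4 = 68; y_lin[5] = 1×5 + 3×2 + 5×3 + 3×5 = 41; y_lin[6] = 3×5 + 5×2 + 3×3 = 34; y_lin[7] = 5×5 + 3×2 = 31; y_lin[8] = 3×5 = 15 → [16, 24, 29, 46, 68, 41, 34, 31, 15]. Circular (length 5): y[0] = 4×4 + 1×5 + 3×2 + 5×3 + 3×5 = 57; y[1] = 4×5 + 1×4 + 3×5 + 5×2 + 3×3 = 58; y[2] = 4×3 + 1×5 + 3×4 + 5×5 + 3×2 = 60; y[3] = 4×2 + 1×3 + 3×5 + 5×4 + 3×5 = 61; y[4] = 4×5 + 1×2 + 3×3 + 5×5 + 3×4 = 68 → [57, 58, 60, 61, 68]

Linear: [16, 24, 29, 46, 68, 41, 34, 31, 15], Circular: [57, 58, 60, 61, 68]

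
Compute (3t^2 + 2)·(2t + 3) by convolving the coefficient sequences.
Ascending coefficients: a = [2, 0, 3], b = [3, 2]. c[0] = 2×3 = 6; c[1] = 2×2 + 0×3 = 4; c[2] = 0×2 + 3×3 = 9; c[3] = 3×2 = 6. Result coefficients: [6, 4, 9, 6] → 6t^3 + 9t^2 + 4t + 6

6t^3 + 9t^2 + 4t + 6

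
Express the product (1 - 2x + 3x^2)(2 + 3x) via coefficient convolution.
Ascending coefficients: a = [1, -2, 3], b = [2, 3]. c[0] = 1×2 = 2; c[1] = 1×3 + -2×2 = -1; c[2] = -2×3 + 3×2 = 0; c[3] = 3×3 = 9. Result coefficients: [2, -1, 0, 9] → 2 - x + 9x^3

2 - x + 9x^3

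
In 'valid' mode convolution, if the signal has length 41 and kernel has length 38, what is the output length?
'Valid' mode counts only positions where the kernel fully overlaps the signal: m - n + 1 = 41 - 38 + 1 = 4

4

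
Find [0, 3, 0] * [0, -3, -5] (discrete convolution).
y[0] = 0×0 = 0; y[1] = 0×-3 + 3×0 = 0; y[2] = 0×-5 + 3×-3 + 0×0 = -9; y[3] = 3×-5 + 0×-3 = -15; y[4] = 0×-5 = 0

[0, 0, -9, -15, 0]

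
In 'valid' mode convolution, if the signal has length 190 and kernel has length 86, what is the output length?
'Valid' mode counts only positions where the kernel fully overlaps the signal: m - n + 1 = 190 - 86 + 1 = 105

105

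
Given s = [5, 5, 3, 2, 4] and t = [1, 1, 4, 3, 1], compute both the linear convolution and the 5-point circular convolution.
Linear: y_lin[0] = 5×1 = 5; y_lin[1] = 5×1 + 5×1 = 10; y_lin[2] = 5×4 + 5×1 + 3×1 = 28; y_lin[3] = 5×3 + 5×4 + 3×1 + 2×1 = 40; y_lin[4] = 5×1 + 5×3 + 3×4 + 2×1 + 4×1 = 38; y_lin[5] = 5×1 + 3×3 + 2×4 + 4×1 = 26; y_lin[6] = 3×1 + 2×3 + 4×4 = 25; y_lin[7] = 2×1 + 4×3 = 14; y_lin[8] = 4×1 = 4 → [5, 10, 28, 40, 38, 26, 25, 14, 4]. Circular (length 5): y[0] = 5×1 + 5×1 + 3×3 + 2×4 + 4×1 = 31; y[1] = 5×1 + 5×1 + 3×1 + 2×3 + 4×4 = 35; y[2] = 5×4 + 5×1 + 3×1 + 2×1 + 4×3 = 42; y[3] = 5×3 + 5×4 + 3×1 + 2×1 + 4×1 = 44; y[4] = 5×1 + 5×3 + 3×4 + 2×1 + 4×1 = 38 → [31, 35, 42, 44, 38]

Linear: [5, 10, 28, 40, 38, 26, 25, 14, 4], Circular: [31, 35, 42, 44, 38]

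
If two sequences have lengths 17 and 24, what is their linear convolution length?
Linear/full convolution length: m + n - 1 = 17 + 24 - 1 = 40

40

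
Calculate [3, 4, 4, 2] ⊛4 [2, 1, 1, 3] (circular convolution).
Use y[k] = Σ_j x[j]·h[(k-j) mod 4]. y[0] = 3×2 + 4×3 + 4×1 + 2×1 = 24; y[1] = 3×1 + 4×2 + 4×3 + 2×1 = 25; y[2] = 3×1 + 4×1 + 4×2 + 2×3 = 21; y[3] = 3×3 + 4×1 + 4×1 + 2×2 = 21. Result: [24, 25, 21, 21]

[24, 25, 21, 21]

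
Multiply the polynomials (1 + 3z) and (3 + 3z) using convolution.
Ascending coefficients: a = [1, 3], b = [3, 3]. c[0] = 1×3 = 3; c[1] = 1×3 + 3×3 = 12; c[2] = 3×3 = 9. Result coefficients: [3, 12, 9] → 3 + 12z + 9z^2

3 + 12z + 9z^2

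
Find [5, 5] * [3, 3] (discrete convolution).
y[0] = 5×3 = 15; y[1] = 5×3 + 5×3 = 30; y[2] = 5×3 = 15

[15, 30, 15]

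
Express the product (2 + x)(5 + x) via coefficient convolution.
Ascending coefficients: a = [2, 1], b = [5, 1]. c[0] = 2×5 = 10; c[1] = 2×1 + 1×5 = 7; c[2] = 1×1 = 1. Result coefficients: [10, 7, 1] → 10 + 7x + x^2

10 + 7x + x^2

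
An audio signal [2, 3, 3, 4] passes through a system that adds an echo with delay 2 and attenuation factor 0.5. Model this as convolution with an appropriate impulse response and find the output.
Direct-path + delayed-attenuated-path model → impulse response h = [1, 0, 0.5] (1 at lag 0, 0.5 at lag 2). Output y[n] = x[n] + 0.5·x[n - 2] (with x[n] = 0 outside 0..3): y[0] = 2 + 0.5×0 = 2; y[1] = 3 + 0.5×0 = 3; y[2] = 3 + 0.5×2 = 4.0; y[3] = 4 + 0.5×3 = 5.5; y[4] = 0 + 0.5×3 = 1.5; y[5] = 0 + 0.5×4 = 2.0. So y = [2, 3, 4.0, 5.5, 1.5, 2.0]

[2, 3, 4.0, 5.5, 1.5, 2.0]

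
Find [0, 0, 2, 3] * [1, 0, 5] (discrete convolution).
y[0] = 0×1 = 0; y[1] = 0×0 + 0×1 = 0; y[2] = 0×5 + 0×0 + 2×1 = 2; y[3] = 0×5 + 2×0 + 3×1 = 3; y[4] = 2×5 + 3×0 = 10; y[5] = 3×5 = 15

[0, 0, 2, 3, 10, 15]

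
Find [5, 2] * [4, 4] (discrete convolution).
y[0] = 5×4 = 20; y[1] = 5×4 + 2×4 = 28; y[2] = 2×4 = 8

[20, 28, 8]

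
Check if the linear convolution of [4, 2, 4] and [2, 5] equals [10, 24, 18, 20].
Recompute linear convolution of [4, 2, 4] and [2, 5]: y[0] = 4×2 = 8; y[1] = 4×5 + 2×2 = 24; y[2] = 2×5 + 4×2 = 18; y[3] = 4×5 = 20 → [8, 24, 18, 20]. Compare to given [10, 24, 18, 20]: they differ at index 0: given 10, correct 8, so answer: No

No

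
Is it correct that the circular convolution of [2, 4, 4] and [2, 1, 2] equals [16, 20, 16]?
Recompute circular convolution of [2, 4, 4] and [2, 1, 2]: y[0] = 2×2 + 4×2 + 4×1 = 16; y[1] = 2×1 + 4×2 + 4×2 = 18; y[2] = 2×2 + 4×1 + 4×2 = 16 → [16, 18, 16]. Compare to given [16, 20, 16]: they differ at index 1: given 20, correct 18, so answer: No

No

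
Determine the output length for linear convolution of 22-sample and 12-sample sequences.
Linear/full convolution length: m + n - 1 = 22 + 12 - 1 = 33

33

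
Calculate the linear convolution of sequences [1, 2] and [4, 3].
y[0] = 1×4 = 4; y[1] = 1×3 + 2×4 = 11; y[2] = 2×3 = 6

[4, 11, 6]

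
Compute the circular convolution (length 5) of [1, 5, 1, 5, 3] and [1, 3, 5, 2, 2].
Use y[k] = Σ_j x[j]·h[(k-j) mod 5]. y[0] = 1×1 + 5×2 + 1×2 + 5×5 + 3×3 = 47; y[1] = 1×3 + 5×1 + 1×2 + 5×2 + 3×5 = 35; y[2] = 1×5 + 5×3 + 1×1 + 5×2 + 3×2 = 37; y[3] = 1×2 + 5×5 + 1×3 + 5×1 + 3×2 = 41; y[4] = 1×2 + 5×2 + 1×5 + 5×3 + 3×1 = 35. Result: [47, 35, 37, 41, 35]

[47, 35, 37, 41, 35]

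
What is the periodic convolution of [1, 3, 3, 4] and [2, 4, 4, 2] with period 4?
Use y[k] = Σ_j u[j]·v[(k-j) mod 4]. y[0] = 1×2 + 3×2 + 3×4 + 4×4 = 36; y[1] = 1×4 + 3×2 + 3×2 + 4×4 = 32; y[2] = 1×4 + 3×4 + 3×2 + 4×2 = 30; y[3] = 1×2 + 3×4 + 3×4 + 4×2 = 34. Result: [36, 32, 30, 34]

[36, 32, 30, 34]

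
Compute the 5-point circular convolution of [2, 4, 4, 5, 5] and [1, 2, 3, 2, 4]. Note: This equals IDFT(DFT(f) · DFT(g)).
Either evaluate y[k] = Σ_j f[j]·g[(k-j) mod 5] directly, or use IDFT(DFT(f) · DFT(g)). y[0] = 2×1 + 4×4 + 4×2 + 5×3 + 5×2 = 51; y[1] = 2×2 + 4×1 + 4×4 + 5×2 + 5×3 = 49; y[2] = 2×3 + 4×2 + 4×1 + 5×4 + 5×2 = 48; y[3] = 2×2 + 4×3 + 4×2 + 5×1 + 5×4 = 49; y[4] = 2×4 + 4×2 + 4×3 + 5×2 + 5×1 = 43. Result: [51, 49, 48, 49, 43]

[51, 49, 48, 49, 43]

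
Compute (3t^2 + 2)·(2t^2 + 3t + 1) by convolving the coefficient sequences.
Ascending coefficients: a = [2, 0, 3], b = [1, 3, 2]. c[0] = 2×1 = 2; c[1] = 2×3 + 0×1 = 6; c[2] = 2×2 + 0×3 + 3×1 = 7; c[3] = 0×2 + 3×3 = 9; c[4] = 3×2 = 6. Result coefficients: [2, 6, 7, 9, 6] → 6t^4 + 9t^3 + 7t^2 + 6t + 2

6t^4 + 9t^3 + 7t^2 + 6t + 2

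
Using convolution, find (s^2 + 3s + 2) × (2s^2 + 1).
Ascending coefficients: a = [2, 3, 1], b = [1, 0, 2]. c[0] = 2×1 = 2; c[1] = 2×0 + 3×1 = 3; c[2] = 2×2 + 3×0 + 1×1 = 5; c[3] = 3×2 + 1×0 = 6; c[4] = 1×2 = 2. Result coefficients: [2, 3, 5, 6, 2] → 2s^4 + 6s^3 + 5s^2 + 3s + 2

2s^4 + 6s^3 + 5s^2 + 3s + 2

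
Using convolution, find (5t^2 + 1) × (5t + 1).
Ascending coefficients: a = [1, 0, 5], b = [1, 5]. c[0] = 1×1 = 1; c[1] = 1×5 + 0×1 = 5; c[2] = 0×5 + 5×1 = 5; c[3] = 5×5 = 25. Result coefficients: [1, 5, 5, 25] → 25t^3 + 5t^2 + 5t + 1

25t^3 + 5t^2 + 5t + 1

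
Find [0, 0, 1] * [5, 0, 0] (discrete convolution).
y[0] = 0×5 = 0; y[1] = 0×0 + 0×5 = 0; y[2] = 0×0 + 0×0 + 1×5 = 5; y[3] = 0×0 + 1×0 = 0; y[4] = 1×0 = 0

[0, 0, 5, 0, 0]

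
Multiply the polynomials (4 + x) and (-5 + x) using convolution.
Ascending coefficients: a = [4, 1], b = [-5, 1]. c[0] = 4×-5 = -20; c[1] = 4×1 + 1×-5 = -1; c[2] = 1×1 = 1. Result coefficients: [-20, -1, 1] → -20 - x + x^2

-20 - x + x^2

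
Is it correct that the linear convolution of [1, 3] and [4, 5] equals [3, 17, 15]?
Recompute linear convolution of [1, 3] and [4, 5]: y[0] = 1×4 = 4; y[1] = 1×5 + 3×4 = 17; y[2] = 3×5 = 15 → [4, 17, 15]. Compare to given [3, 17, 15]: they differ at index 0: given 3, correct 4, so answer: No

No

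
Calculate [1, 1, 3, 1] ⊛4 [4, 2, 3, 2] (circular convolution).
Use y[k] = Σ_j x[j]·h[(k-j) mod 4]. y[0] = 1×4 + 1×2 + 3×3 + 1×2 = 17; y[1] = 1×2 + 1×4 + 3×2 + 1×3 = 15; y[2] = 1×3 + 1×2 + 3×4 + 1×2 = 19; y[3] = 1×2 + 1×3 + 3×2 + 1×4 = 15. Result: [17, 15, 19, 15]

[17, 15, 19, 15]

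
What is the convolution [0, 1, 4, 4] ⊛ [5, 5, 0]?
y[0] = 0×5 = 0; y[1] = 0×5 + 1×5 = 5; y[2] = 0×0 + 1×5 + 4×5 = 25; y[3] = 1×0 + 4×5 + 4×5 = 40; y[4] = 4×0 + 4×5 = 20; y[5] = 4×0 = 0

[0, 5, 25, 40, 20, 0]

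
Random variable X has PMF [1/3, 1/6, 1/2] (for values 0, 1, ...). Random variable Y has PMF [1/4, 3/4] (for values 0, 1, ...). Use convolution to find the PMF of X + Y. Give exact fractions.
P(X+Y=k) = Σ_i P(X=i)·P(Y=k-i) — a convolution of [1/3, 1/6, 1/2] and [1/4, 3/4]. P(X+Y=0) = (1/3)×(1/4) = 1/12; P(X+Y=1) = (1/3)×(3/4) + (1/6)×(1/4) = 1/4 + 1/24 = 7/24; P(X+Y=2) = (1/6)×(3/4) + (1/2)×(1/4) = 1/8 + 1/8 = 1/4; P(X+Y=3) = (1/2)×(3/4) = 3/8. PMF: [1/12, 7/24, 1/4, 3/8] (sums to 1 ✓)

[1/12, 7/24, 1/4, 3/8]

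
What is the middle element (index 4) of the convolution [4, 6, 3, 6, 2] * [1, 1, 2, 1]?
Use y[k] = Σ_i a[i]·b[k-i] at k=4. y[4] = 6×1 + 3×2 + 6×1 + 2×1 = 20

20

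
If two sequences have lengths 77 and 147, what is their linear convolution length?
Linear/full convolution length: m + n - 1 = 77 + 147 - 1 = 223

223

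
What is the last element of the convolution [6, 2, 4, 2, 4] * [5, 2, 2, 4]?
Use y[k] = Σ_i a[i]·b[k-i] at k=7. y[7] = 4×4 = 16

16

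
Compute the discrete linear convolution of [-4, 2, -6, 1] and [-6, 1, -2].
y[0] = -4×-6 = 24; y[1] = -4×1 + 2×-6 = -16; y[2] = -4×-2 + 2×1 + -6×-6 = 46; y[3] = 2×-2 + -6×1 + 1×-6 = -16; y[4] = -6×-2 + 1×1 = 13; y[5] = 1×-2 = -2

[24, -16, 46, -16, 13, -2]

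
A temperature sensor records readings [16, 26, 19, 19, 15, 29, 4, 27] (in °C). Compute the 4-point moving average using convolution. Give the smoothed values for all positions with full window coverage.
4-point moving average kernel = [1, 1, 1, 1]. Apply in 'valid' mode (full window coverage): avg[0] = (16 + 26 + 19 + 19) / 4 = 20.0; avg[1] = (26 + 19 + 19 + 15) / 4 = 19.75; avg[2] = (19 + 19 + 15 + 29) / 4 = 20.5; avg[3] = (19 + 15 + 29 + 4) / 4 = 16.75; avg[4] = (15 + 29 + 4 + 27) / 4 = 18.75. Smoothed values: [20.0, 19.75, 20.5, 16.75, 18.75]

[20.0, 19.75, 20.5, 16.75, 18.75]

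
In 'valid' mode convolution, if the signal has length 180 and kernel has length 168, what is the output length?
'Valid' mode counts only positions where the kernel fully overlaps the signal: m - n + 1 = 180 - 168 + 1 = 13

13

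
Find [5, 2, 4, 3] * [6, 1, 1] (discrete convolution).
y[0] = 5×6 = 30; y[1] = 5×1 + 2×6 = 17; y[2] = 5×1 + 2×1 + 4×6 = 31; y[3] = 2×1 + 4×1 + 3×6 = 24; y[4] = 4×1 + 3×1 = 7; y[5] = 3×1 = 3

[30, 17, 31, 24, 7, 3]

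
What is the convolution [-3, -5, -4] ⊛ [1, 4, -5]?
y[0] = -3×1 = -3; y[1] = -3×4 + -5×1 = -17; y[2] = -3×-5 + -5×4 + -4×1 = -9; y[3] = -5×-5 + -4×4 = 9; y[4] = -4×-5 = 20

[-3, -17, -9, 9, 20]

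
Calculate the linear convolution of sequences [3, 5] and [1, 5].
y[0] = 3×1 = 3; y[1] = 3×5 + 5×1 = 20; y[2] = 5×5 = 25

[3, 20, 25]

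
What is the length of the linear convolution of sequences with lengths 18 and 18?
Linear/full convolution length: m + n - 1 = 18 + 18 - 1 = 35

35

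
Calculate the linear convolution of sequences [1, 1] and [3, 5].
y[0] = 1×3 = 3; y[1] = 1×5 + 1×3 = 8; y[2] = 1×5 = 5

[3, 8, 5]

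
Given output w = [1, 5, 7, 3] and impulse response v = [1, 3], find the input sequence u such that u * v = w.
Deconvolve w=[1, 5, 7, 3] by v=[1, 3]. Since v[0]=1, solve forward: u[0] = w[0] / 1 = 1; u[1] = (w[1] - 1×3) / 1 = 2; u[2] = (w[2] - 2×3) / 1 = 1. So u = [1, 2, 1]. Check by forward convolution: w[0] = 1×1 = 1; w[1] = 1×3 + 2×1 = 5; w[2] = 2×3 + 1×1 = 7; w[3] = 1×3 = 3

[1, 2, 1]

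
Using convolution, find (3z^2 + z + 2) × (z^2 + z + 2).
Ascending coefficients: a = [2, 1, 3], b = [2, 1, 1]. c[0] = 2×2 = 4; c[1] = 2×1 + 1×2 = 4; c[2] = 2×1 + 1×1 + 3×2 = 9; c[3] = 1×1 + 3×1 = 4; c[4] = 3×1 = 3. Result coefficients: [4, 4, 9, 4, 3] → 3z^4 + 4z^3 + 9z^2 + 4z + 4

3z^4 + 4z^3 + 9z^2 + 4z + 4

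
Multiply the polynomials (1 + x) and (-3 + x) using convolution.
Ascending coefficients: a = [1, 1], b = [-3, 1]. c[0] = 1×-3 = -3; c[1] = 1×1 + 1×-3 = -2; c[2] = 1×1 = 1. Result coefficients: [-3, -2, 1] → -3 - 2x + x^2

-3 - 2x + x^2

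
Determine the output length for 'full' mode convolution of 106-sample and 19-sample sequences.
Linear/full convolution length: m + n - 1 = 106 + 19 - 1 = 124

124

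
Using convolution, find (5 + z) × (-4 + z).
Ascending coefficients: a = [5, 1], b = [-4, 1]. c[0] = 5×-4 = -20; c[1] = 5×1 + 1×-4 = 1; c[2] = 1×1 = 1. Result coefficients: [-20, 1, 1] → -20 + z + z^2

-20 + z + z^2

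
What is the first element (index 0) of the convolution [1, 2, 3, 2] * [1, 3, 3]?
Use y[k] = Σ_i a[i]·b[k-i] at k=0. y[0] = 1×1 = 1

1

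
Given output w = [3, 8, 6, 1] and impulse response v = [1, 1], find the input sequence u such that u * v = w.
Deconvolve w=[3, 8, 6, 1] by v=[1, 1]. Since v[0]=1, solve forward: u[0] = w[0] / 1 = 3; u[1] = (w[1] - 3×1) / 1 = 5; u[2] = (w[2] - 5×1) / 1 = 1. So u = [3, 5, 1]. Check by forward convolution: w[0] = 3×1 = 3; w[1] = 3×1 + 5×1 = 8; w[2] = 5×1 + 1×1 = 6; w[3] = 1×1 = 1

[3, 5, 1]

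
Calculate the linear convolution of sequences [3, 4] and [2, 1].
y[0] = 3×2 = 6; y[1] = 3×1 + 4×2 = 11; y[2] = 4×1 = 4

[6, 11, 4]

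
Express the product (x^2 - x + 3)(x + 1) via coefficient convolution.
Ascending coefficients: a = [3, -1, 1], b = [1, 1]. c[0] = 3×1 = 3; c[1] = 3×1 + -1×1 = 2; c[2] = -1×1 + 1×1 = 0; c[3] = 1×1 = 1. Result coefficients: [3, 2, 0, 1] → x^3 + 2x + 3

x^3 + 2x + 3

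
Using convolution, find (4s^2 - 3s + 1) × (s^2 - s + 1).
Ascending coefficients: a = [1, -3, 4], b = [1, -1, 1]. c[0] = 1×1 = 1; c[1] = 1×-1 + -3×1 = -4; c[2] = 1×1 + -3×-1 + 4×1 = 8; c[3] = -3×1 + 4×-1 = -7; c[4] = 4×1 = 4. Result coefficients: [1, -4, 8, -7, 4] → 4s^4 - 7s^3 + 8s^2 - 4s + 1

4s^4 - 7s^3 + 8s^2 - 4s + 1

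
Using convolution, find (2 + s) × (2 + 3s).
Ascending coefficients: a = [2, 1], b = [2, 3]. c[0] = 2×2 = 4; c[1] = 2×3 + 1×2 = 8; c[2] = 1×3 = 3. Result coefficients: [4, 8, 3] → 4 + 8s + 3s^2

4 + 8s + 3s^2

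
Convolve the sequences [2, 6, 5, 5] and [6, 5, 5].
y[0] = 2×6 = 12; y[1] = 2×5 + 6×6 = 46; y[2] = 2×5 + 6×5 + 5×6 = 70; y[3] = 6×5 + 5×5 + 5×6 = 85; y[4] = 5×5 + 5×5 = 50; y[5] = 5×5 = 25

[12, 46, 70, 85, 50, 25]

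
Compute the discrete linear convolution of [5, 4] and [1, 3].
y[0] = 5×1 = 5; y[1] = 5×3 + 4×1 = 19; y[2] = 4×3 = 12

[5, 19, 12]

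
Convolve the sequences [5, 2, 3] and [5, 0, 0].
y[0] = 5×5 = 25; y[1] = 5×0 + 2×5 = 10; y[2] = 5×0 + 2×0 + 3×5 = 15; y[3] = 2×0 + 3×0 = 0; y[4] = 3×0 = 0

[25, 10, 15, 0, 0]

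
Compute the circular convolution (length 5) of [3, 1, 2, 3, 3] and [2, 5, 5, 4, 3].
Use y[k] = Σ_j u[j]·v[(k-j) mod 5]. y[0] = 3×2 + 1×3 + 2×4 + 3×5 + 3×5 = 47; y[1] = 3×5 + 1×2 + 2×3 + 3×4 + 3×5 = 50; y[2] = 3×5 + 1×5 + 2×2 + 3×3 + 3×4 = 45; y[3] = 3×4 + 1×5 + 2×5 + 3×2 + 3×3 = 42; y[4] = 3×3 + 1×4 + 2×5 + 3×5 + 3×2 = 44. Result: [47, 50, 45, 42, 44]

[47, 50, 45, 42, 44]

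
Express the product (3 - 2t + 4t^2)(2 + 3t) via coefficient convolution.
Ascending coefficients: a = [3, -2, 4], b = [2, 3]. c[0] = 3×2 = 6; c[1] = 3×3 + -2×2 = 5; c[2] = -2×3 + 4×2 = 2; c[3] = 4×3 = 12. Result coefficients: [6, 5, 2, 12] → 6 + 5t + 2t^2 + 12t^3

6 + 5t + 2t^2 + 12t^3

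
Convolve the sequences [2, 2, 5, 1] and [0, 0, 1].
y[0] = 2×0 = 0; y[1] = 2×0 + 2×0 = 0; y[2] = 2×1 + 2×0 + 5×0 = 2; y[3] = 2×1 + 5×0 + 1×0 = 2; y[4] = 5×1 + 1×0 = 5; y[5] = 1×1 = 1

[0, 0, 2, 2, 5, 1]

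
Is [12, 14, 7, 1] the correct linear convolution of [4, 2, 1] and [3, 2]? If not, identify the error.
Recompute linear convolution of [4, 2, 1] and [3, 2]: y[0] = 4×3 = 12; y[1] = 4×2 + 2×3 = 14; y[2] = 2×2 + 1×3 = 7; y[3] = 1×2 = 2 → [12, 14, 7, 2]. Compare to given [12, 14, 7, 1]: they differ at index 3: given 1, correct 2, so answer: No

No. Error at index 3: given 1, correct 2.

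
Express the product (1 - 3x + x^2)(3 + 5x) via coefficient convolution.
Ascending coefficients: a = [1, -3, 1], b = [3, 5]. c[0] = 1×3 = 3; c[1] = 1×5 + -3×3 = -4; c[2] = -3×5 + 1×3 = -12; c[3] = 1×5 = 5. Result coefficients: [3, -4, -12, 5] → 3 - 4x - 12x^2 + 5x^3

3 - 4x - 12x^2 + 5x^3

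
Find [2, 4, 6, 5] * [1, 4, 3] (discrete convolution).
y[0] = 2×1 = 2; y[1] = 2×4 + 4×1 = 12; y[2] = 2×3 + 4×4 + 6×1 = 28; y[3] = 4×3 + 6×4 + 5×1 = 41; y[4] = 6×3 + 5×4 = 38; y[5] = 5×3 = 15

[2, 12, 28, 41, 38, 15]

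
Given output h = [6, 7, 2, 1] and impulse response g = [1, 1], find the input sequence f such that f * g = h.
Deconvolve h=[6, 7, 2, 1] by g=[1, 1]. Since g[0]=1, solve forward: f[0] = h[0] / 1 = 6; f[1] = (h[1] - 6×1) / 1 = 1; f[2] = (h[2] - 1×1) / 1 = 1. So f = [6, 1, 1]. Check by forward convolution: h[0] = 6×1 = 6; h[1] = 6×1 + 1×1 = 7; h[2] = 1×1 + 1×1 = 2; h[3] = 1×1 = 1

[6, 1, 1]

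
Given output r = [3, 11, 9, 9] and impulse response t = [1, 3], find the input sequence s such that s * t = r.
Deconvolve r=[3, 11, 9, 9] by t=[1, 3]. Since t[0]=1, solve forward: s[0] = r[0] / 1 = 3; s[1] = (r[1] - 3×3) / 1 = 2; s[2] = (r[2] - 2×3) / 1 = 3. So s = [3, 2, 3]. Check by forward convolution: r[0] = 3×1 = 3; r[1] = 3×3 + 2×1 = 11; r[2] = 2×3 + 3×1 = 9; r[3] = 3×3 = 9

[3, 2, 3]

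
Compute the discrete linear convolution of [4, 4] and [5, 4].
y[0] = 4×5 = 20; y[1] = 4×4 + 4×5 = 36; y[2] = 4×4 = 16

[20, 36, 16]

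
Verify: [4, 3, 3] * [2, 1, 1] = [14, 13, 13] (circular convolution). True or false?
Recompute circular convolution of [4, 3, 3] and [2, 1, 1]: y[0] = 4×2 + 3×1 + 3×1 = 14; y[1] = 4×1 + 3×2 + 3×1 = 13; y[2] = 4×1 + 3×1 + 3×2 = 13 → [14, 13, 13]. Given [14, 13, 13] matches, so answer: Yes

Yes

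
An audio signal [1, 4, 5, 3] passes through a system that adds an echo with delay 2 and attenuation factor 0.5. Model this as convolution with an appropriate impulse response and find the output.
Direct-path + delayed-attenuated-path model → impulse response h = [1, 0, 0.5] (1 at lag 0, 0.5 at lag 2). Output y[n] = x[n] + 0.5·x[n - 2] (with x[n] = 0 outside 0..3): y[0] = 1 + 0.5×0 = 1; y[1] = 4 + 0.5×0 = 4; y[2] = 5 + 0.5×1 = 5.5; y[3] = 3 + 0.5×4 = 5.0; y[4] = 0 + 0.5×5 = 2.5; y[5] = 0 + 0.5×3 = 1.5. So y = [1, 4, 5.5, 5.0, 2.5, 1.5]

[1, 4, 5.5, 5.0, 2.5, 1.5]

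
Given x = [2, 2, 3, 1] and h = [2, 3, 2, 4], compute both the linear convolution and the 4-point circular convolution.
Linear: y_lin[0] = 2×2 = 4; y_lin[1] = 2×3 + 2×2 = 10; y_lin[2] = 2×2 + 2×3 + 3×2 = 16; y_lin[3] = 2×4 + 2×2 + 3×3 + 1×2 = 23; y_lin[4] = 2×4 + 3×2 + 1×3 = 17; y_lin[5] = 3×4 + 1×2 = 14; y_lin[6] = 1×4 = 4 → [4, 10, 16, 23, 17, 14, 4]. Circular (length 4): y[0] = 2×2 + 2×4 + 3×2 + 1×3 = 21; y[1] = 2×3 + 2×2 + 3×4 + 1×2 = 24; y[2] = 2×2 + 2×3 + 3×2 + 1×4 = 20; y[3] = 2×4 + 2×2 + 3×3 + 1×2 = 23 → [21, 24, 20, 23]

Linear: [4, 10, 16, 23, 17, 14, 4], Circular: [21, 24, 20, 23]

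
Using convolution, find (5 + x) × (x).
Ascending coefficients: a = [5, 1], b = [0, 1]. c[0] = 5×0 = 0; c[1] = 5×1 + 1×0 = 5; c[2] = 1×1 = 1. Result coefficients: [0, 5, 1] → 5x + x^2

5x + x^2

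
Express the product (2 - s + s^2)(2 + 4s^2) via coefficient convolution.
Ascending coefficients: a = [2, -1, 1], b = [2, 0, 4]. c[0] = 2×2 = 4; c[1] = 2×0 + -1×2 = -2; c[2] = 2×4 + -1×0 + 1×2 = 10; c[3] = -1×4 + 1×0 = -4; c[4] = 1×4 = 4. Result coefficients: [4, -2, 10, -4, 4] → 4 - 2s + 10s^2 - 4s^3 + 4s^4

4 - 2s + 10s^2 - 4s^3 + 4s^4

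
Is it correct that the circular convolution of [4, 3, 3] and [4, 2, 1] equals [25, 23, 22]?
Recompute circular convolution of [4, 3, 3] and [4, 2, 1]: y[0] = 4×4 + 3×1 + 3×2 = 25; y[1] = 4×2 + 3×4 + 3×1 = 23; y[2] = 4×1 + 3×2 + 3×4 = 22 → [25, 23, 22]. Given [25, 23, 22] matches, so answer: Yes

Yes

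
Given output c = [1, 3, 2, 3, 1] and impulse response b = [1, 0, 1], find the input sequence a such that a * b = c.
Deconvolve c=[1, 3, 2, 3, 1] by b=[1, 0, 1]. Since b[0]=1, solve forward: a[0] = c[0] / 1 = 1; a[1] = (c[1] - 1×0) / 1 = 3; a[2] = (c[2] - 3×0 - 1×1) / 1 = 1. So a = [1, 3, 1]. Check by forward convolution: c[0] = 1×1 = 1; c[1] = 1×0 + 3×1 = 3; c[2] = 1×1 + 3×0 + 1×1 = 2; c[3] = 3×1 + 1×0 = 3; c[4] = 1×1 = 1

[1, 3, 1]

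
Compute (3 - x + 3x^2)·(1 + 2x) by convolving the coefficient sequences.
Ascending coefficients: a = [3, -1, 3], b = [1, 2]. c[0] = 3×1 = 3; c[1] = 3×2 + -1×1 = 5; c[2] = -1×2 + 3×1 = 1; c[3] = 3×2 = 6. Result coefficients: [3, 5, 1, 6] → 3 + 5x + x^2 + 6x^3

3 + 5x + x^2 + 6x^3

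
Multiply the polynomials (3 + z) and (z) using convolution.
Ascending coefficients: a = [3, 1], b = [0, 1]. c[0] = 3×0 = 0; c[1] = 3×1 + 1×0 = 3; c[2] = 1×1 = 1. Result coefficients: [0, 3, 1] → 3z + z^2

3z + z^2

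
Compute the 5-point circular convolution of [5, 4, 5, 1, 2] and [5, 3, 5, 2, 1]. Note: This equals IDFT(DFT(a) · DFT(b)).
Either evaluate y[k] = Σ_j a[j]·b[(k-j) mod 5] directly, or use IDFT(DFT(a) · DFT(b)). y[0] = 5×5 + 4×1 + 5×2 + 1×5 + 2×3 = 50; y[1] = 5×3 + 4×5 + 5×1 + 1×2 + 2×5 = 52; y[2] = 5×5 + 4×3 + 5×5 + 1×1 + 2×2 = 67; y[3] = 5×2 + 4×5 + 5×3 + 1×5 + 2×1 = 52; y[4] = 5×1 + 4×2 + 5×5 + 1×3 + 2×5 = 51. Result: [50, 52, 67, 52, 51]

[50, 52, 67, 52, 51]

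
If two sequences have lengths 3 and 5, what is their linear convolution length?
Linear/full convolution length: m + n - 1 = 3 + 5 - 1 = 7

7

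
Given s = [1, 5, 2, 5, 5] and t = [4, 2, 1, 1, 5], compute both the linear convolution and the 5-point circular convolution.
Linear: y_lin[0] = 1×4 = 4; y_lin[1] = 1×2 + 5×4 = 22; y_lin[2] = 1×1 + 5×2 + 2×4 = 19; y_lin[3] = 1×1 + 5×1 + 2×2 + 5×4 = 30; y_lin[4] = 1×5 + 5×1 + 2×1 + 5×2 + 5×4 = 42; y_lin[5] = 5×5 + 2×1 + 5×1 + 5×2 = 42; y_lin[6] = 2×5 + 5×1 + 5×1 = 20; y_lin[7] = 5×5 + 5×1 = 30; y_lin[8] = 5×5 = 25 → [4, 22, 19, 30, 42, 42, 20, 30, 25]. Circular (length 5): y[0] = 1×4 + 5×5 + 2×1 + 5×1 + 5×2 = 46; y[1] = 1×2 + 5×4 + 2×5 + 5×1 + 5×1 = 42; y[2] = 1×1 + 5×2 + 2×4 + 5×5 + 5×1 = 49; y[3] = 1×1 + 5×1 + 2×2 + 5×4 + 5×5 = 55; y[4] = 1×5 + 5×1 + 2×1 + 5×2 + 5×4 = 42 → [46, 42, 49, 55, 42]

Linear: [4, 22, 19, 30, 42, 42, 20, 30, 25], Circular: [46, 42, 49, 55, 42]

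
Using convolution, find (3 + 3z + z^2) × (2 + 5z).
Ascending coefficients: a = [3, 3, 1], b = [2, 5]. c[0] = 3×2 = 6; c[1] = 3×5 + 3×2 = 21; c[2] = 3×5 + 1×2 = 17; c[3] = 1×5 = 5. Result coefficients: [6, 21, 17, 5] → 6 + 21z + 17z^2 + 5z^3

6 + 21z + 17z^2 + 5z^3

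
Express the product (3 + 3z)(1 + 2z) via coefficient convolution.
Ascending coefficients: a = [3, 3], b = [1, 2]. c[0] = 3×1 = 3; c[1] = 3×2 + 3×1 = 9; c[2] = 3×2 = 6. Result coefficients: [3, 9, 6] → 3 + 9z + 6z^2

3 + 9z + 6z^2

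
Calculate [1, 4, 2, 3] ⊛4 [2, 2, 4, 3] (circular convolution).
Use y[k] = Σ_j u[j]·v[(k-j) mod 4]. y[0] = 1×2 + 4×3 + 2×4 + 3×2 = 28; y[1] = 1×2 + 4×2 + 2×3 + 3×4 = 28; y[2] = 1×4 + 4×2 + 2×2 + 3×3 = 25; y[3] = 1×3 + 4×4 + 2×2 + 3×2 = 29. Result: [28, 28, 25, 29]

[28, 28, 25, 29]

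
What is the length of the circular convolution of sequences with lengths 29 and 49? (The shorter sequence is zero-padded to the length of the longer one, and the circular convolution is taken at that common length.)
Circular convolution (zero-padding the shorter input) has length max(m, n) = max(29, 49) = 49

49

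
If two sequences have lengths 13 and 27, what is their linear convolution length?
Linear/full convolution length: m + n - 1 = 13 + 27 - 1 = 39

39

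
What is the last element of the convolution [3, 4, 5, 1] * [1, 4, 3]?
Use y[k] = Σ_i a[i]·b[k-i] at k=5. y[5] = 1×3 = 3

3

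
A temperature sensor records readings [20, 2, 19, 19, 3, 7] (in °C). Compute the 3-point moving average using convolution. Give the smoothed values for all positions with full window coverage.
3-point moving average kernel = [1, 1, 1]. Apply in 'valid' mode (full window coverage): avg[0] = (20 + 2 + 19) / 3 = 13.67; avg[1] = (2 + 19 + 19) / 3 = 13.33; avg[2] = (19 + 19 + 3) / 3 = 13.67; avg[3] = (19 + 3 + 7) / 3 = 9.67. Smoothed values: [13.67, 13.33, 13.67, 9.67]

[13.67, 13.33, 13.67, 9.67]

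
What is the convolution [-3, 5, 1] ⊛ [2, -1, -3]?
y[0] = -3×2 = -6; y[1] = -3×-1 + 5×2 = 13; y[2] = -3×-3 + 5×-1 + 1×2 = 6; y[3] = 5×-3 + 1×-1 = -16; y[4] = 1×-3 = -3

[-6, 13, 6, -16, -3]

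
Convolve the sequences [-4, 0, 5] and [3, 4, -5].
y[0] = -4×3 = -12; y[1] = -4×4 + 0×3 = -16; y[2] = -4×-5 + 0×4 + 5×3 = 35; y[3] = 0×-5 + 5×4 = 20; y[4] = 5×-5 = -25

[-12, -16, 35, 20, -25]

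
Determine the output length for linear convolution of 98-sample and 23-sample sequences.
Linear/full convolution length: m + n - 1 = 98 + 23 - 1 = 120

120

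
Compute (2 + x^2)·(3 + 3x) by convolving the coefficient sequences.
Ascending coefficients: a = [2, 0, 1], b = [3, 3]. c[0] = 2×3 = 6; c[1] = 2×3 + 0×3 = 6; c[2] = 0×3 + 1×3 = 3; c[3] = 1×3 = 3. Result coefficients: [6, 6, 3, 3] → 6 + 6x + 3x^2 + 3x^3

6 + 6x + 3x^2 + 3x^3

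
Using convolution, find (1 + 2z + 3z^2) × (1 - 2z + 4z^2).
Ascending coefficients: a = [1, 2, 3], b = [1, -2, 4]. c[0] = 1×1 = 1; c[1] = 1×-2 + 2×1 = 0; c[2] = 1×4 + 2×-2 + 3×1 = 3; c[3] = 2×4 + 3×-2 = 2; c[4] = 3×4 = 12. Result coefficients: [1, 0, 3, 2, 12] → 1 + 3z^2 + 2z^3 + 12z^4

1 + 3z^2 + 2z^3 + 12z^4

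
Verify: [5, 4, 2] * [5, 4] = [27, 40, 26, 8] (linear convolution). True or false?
Recompute linear convolution of [5, 4, 2] and [5, 4]: y[0] = 5×5 = 25; y[1] = 5×4 + 4×5 = 40; y[2] = 4×4 + 2×5 = 26; y[3] = 2×4 = 8 → [25, 40, 26, 8]. Compare to given [27, 40, 26, 8]: they differ at index 0: given 27, correct 25, so answer: No

No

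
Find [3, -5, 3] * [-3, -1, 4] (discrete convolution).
y[0] = 3×-3 = -9; y[1] = 3×-1 + -5×-3 = 12; y[2] = 3×4 + -5×-1 + 3×-3 = 8; y[3] = -5×4 + 3×-1 = -23; y[4] = 3×4 = 12

[-9, 12, 8, -23, 12]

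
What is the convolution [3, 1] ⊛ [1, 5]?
y[0] = 3×1 = 3; y[1] = 3×5 + 1×1 = 16; y[2] = 1×5 = 5

[3, 16, 5]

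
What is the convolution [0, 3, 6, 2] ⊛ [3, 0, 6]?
y[0] = 0×3 = 0; y[1] = 0×0 + 3×3 = 9; y[2] = 0×6 + 3×0 + 6×3 = 18; y[3] = 3×6 + 6×0 + 2×3 = 24; y[4] = 6×6 + 2×0 = 36; y[5] = 2×6 = 12

[0, 9, 18, 24, 36, 12]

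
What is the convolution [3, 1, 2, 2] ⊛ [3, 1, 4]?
y[0] = 3×3 = 9; y[1] = 3×1 + 1×3 = 6; y[2] = 3×4 + 1×1 + 2×3 = 19; y[3] = 1×4 + 2×1 + 2×3 = 12; y[4] = 2×4 + 2×1 = 10; y[5] = 2×4 = 8

[9, 6, 19, 12, 10, 8]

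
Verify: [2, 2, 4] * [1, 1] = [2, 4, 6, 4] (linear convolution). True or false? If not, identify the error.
Recompute linear convolution of [2, 2, 4] and [1, 1]: y[0] = 2×1 = 2; y[1] = 2×1 + 2×1 = 4; y[2] = 2×1 + 4×1 = 6; y[3] = 4×1 = 4 → [2, 4, 6, 4]. Given [2, 4, 6, 4] matches, so answer: Yes

Yes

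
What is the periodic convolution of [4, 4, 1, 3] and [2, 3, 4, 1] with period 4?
Use y[k] = Σ_j f[j]·g[(k-j) mod 4]. y[0] = 4×2 + 4×1 + 1×4 + 3×3 = 25; y[1] = 4×3 + 4×2 + 1×1 + 3×4 = 33; y[2] = 4×4 + 4×3 + 1×2 + 3×1 = 33; y[3] = 4×1 + 4×4 + 1×3 + 3×2 = 29. Result: [25, 33, 33, 29]

[25, 33, 33, 29]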